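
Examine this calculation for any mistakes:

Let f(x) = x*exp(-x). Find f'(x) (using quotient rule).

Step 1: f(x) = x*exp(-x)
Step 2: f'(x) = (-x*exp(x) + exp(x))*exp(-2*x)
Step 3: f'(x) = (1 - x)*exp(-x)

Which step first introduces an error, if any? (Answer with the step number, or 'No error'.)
No error

All steps in this derivation are correct.
The final answer f'(x) = (1 - x)*exp(-x) is valid.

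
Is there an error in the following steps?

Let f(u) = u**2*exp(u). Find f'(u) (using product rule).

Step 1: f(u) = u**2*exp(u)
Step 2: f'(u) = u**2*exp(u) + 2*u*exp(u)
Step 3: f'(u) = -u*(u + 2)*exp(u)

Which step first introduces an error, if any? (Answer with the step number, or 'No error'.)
Step 3

Step 3 is incorrect due to a sign flip.
The step shows: -u*(u + 2)*exp(u)
The correct value should be: u*(u + 2)*exp(u)

Explanation: The sign of the whole expression was flipped: the term u*(u + 2)*exp(u) was incorrectly written as -u*(u + 2)*exp(u)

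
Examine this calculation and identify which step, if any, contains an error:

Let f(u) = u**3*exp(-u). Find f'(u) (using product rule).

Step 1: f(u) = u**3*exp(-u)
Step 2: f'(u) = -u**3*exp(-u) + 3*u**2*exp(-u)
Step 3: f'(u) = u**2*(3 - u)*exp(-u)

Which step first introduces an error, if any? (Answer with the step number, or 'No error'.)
No error

All steps in this derivation are correct.
The final answer f'(u) = u**2*(3 - u)*exp(-u) is valid.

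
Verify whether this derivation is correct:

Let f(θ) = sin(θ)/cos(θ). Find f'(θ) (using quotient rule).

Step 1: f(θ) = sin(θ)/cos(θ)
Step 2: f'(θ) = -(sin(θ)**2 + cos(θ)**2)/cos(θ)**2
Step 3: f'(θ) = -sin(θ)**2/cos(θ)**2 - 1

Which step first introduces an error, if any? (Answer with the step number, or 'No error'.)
Step 2

Step 2 is incorrect due to a sign flip.
The step shows: -(sin(θ)**2 + cos(θ)**2)/cos(θ)**2
The correct value should be: (sin(θ)**2 + cos(θ)**2)/cos(θ)**2

Explanation: The sign of the whole expression was flipped: the term (sin(θ)**2 + cos(θ)**2)/cos(θ)**2 was incorrectly written as -(sin(θ)**2 + cos(θ)**2)/cos(θ)**2
The later steps are derived from this incorrect expression, so the error originates in Step 2.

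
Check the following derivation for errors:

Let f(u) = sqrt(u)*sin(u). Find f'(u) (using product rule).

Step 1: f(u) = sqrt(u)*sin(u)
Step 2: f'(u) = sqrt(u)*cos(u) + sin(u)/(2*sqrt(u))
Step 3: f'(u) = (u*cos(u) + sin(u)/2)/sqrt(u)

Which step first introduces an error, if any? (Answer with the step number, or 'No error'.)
No error

All steps in this derivation are correct.
The final answer f'(u) = (u*cos(u) + sin(u)/2)/sqrt(u) is valid.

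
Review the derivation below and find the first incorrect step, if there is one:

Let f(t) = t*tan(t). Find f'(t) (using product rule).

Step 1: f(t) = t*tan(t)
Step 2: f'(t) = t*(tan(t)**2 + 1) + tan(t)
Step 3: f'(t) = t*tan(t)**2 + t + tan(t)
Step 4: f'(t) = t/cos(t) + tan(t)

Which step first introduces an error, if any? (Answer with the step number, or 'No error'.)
Step 4

Step 4 is incorrect due to a wrong exponent.
The step shows: t/cos(t) + tan(t)
The correct value should be: t/cos(t)**2 + tan(t)

Explanation: The exponent -2 on cos(t) was incorrectly written as -1: the term t/cos(t)**2 was incorrectly written as t/cos(t)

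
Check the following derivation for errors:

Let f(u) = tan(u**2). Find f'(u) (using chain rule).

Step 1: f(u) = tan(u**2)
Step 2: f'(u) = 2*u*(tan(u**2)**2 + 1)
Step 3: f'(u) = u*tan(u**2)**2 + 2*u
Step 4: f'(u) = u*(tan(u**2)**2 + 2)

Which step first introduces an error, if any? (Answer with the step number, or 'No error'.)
Step 3

Step 3 is incorrect due to a wrong coefficient.
The step shows: u*tan(u**2)**2 + 2*u
The correct value should be: 2*u*tan(u**2)**2 + 2*u

Explanation: The coefficient 2 was incorrectly written as 1: the term 2*u*tan(u**2)**2 was incorrectly written as u*tan(u**2)**2
The later steps are derived from this incorrect expression, so the error originates in Step 3.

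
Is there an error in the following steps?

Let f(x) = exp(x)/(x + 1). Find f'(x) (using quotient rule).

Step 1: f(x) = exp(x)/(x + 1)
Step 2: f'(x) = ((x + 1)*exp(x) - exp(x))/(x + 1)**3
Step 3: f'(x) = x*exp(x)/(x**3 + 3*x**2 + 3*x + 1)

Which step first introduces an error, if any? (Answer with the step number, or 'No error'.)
Step 2

Step 2 is incorrect due to a wrong exponent.
The step shows: ((x + 1)*exp(x) - exp(x))/(x + 1)**3
The correct value should be: ((x + 1)*exp(x) - exp(x))/(x + 1)**2

Explanation: The exponent -2 on x + 1 was incorrectly written as -3: the term ((x + 1)*exp(x) - exp(x))/(x + 1)**2 was incorrectly written as ((x + 1)*exp(x) - exp(x))/(x + 1)**3
The later steps are derived from this incorrect expression, so the error originates in Step 2.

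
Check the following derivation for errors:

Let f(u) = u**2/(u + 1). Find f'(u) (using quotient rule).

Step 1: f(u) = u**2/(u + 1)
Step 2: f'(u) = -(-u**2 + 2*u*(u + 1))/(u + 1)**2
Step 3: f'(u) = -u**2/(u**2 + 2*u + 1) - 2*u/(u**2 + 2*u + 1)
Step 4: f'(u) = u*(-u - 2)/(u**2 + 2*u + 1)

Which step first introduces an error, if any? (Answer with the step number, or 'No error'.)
Step 2

Step 2 is incorrect due to a sign flip.
The step shows: -(-u**2 + 2*u*(u + 1))/(u + 1)**2
The correct value should be: (-u**2 + 2*u*(u + 1))/(u + 1)**2

Explanation: The sign of the whole expression was flipped: the term (-u**2 + 2*u*(u + 1))/(u + 1)**2 was incorrectly written as -(-u**2 + 2*u*(u + 1))/(u + 1)**2
The later steps are derived from this incorrect expression, so the error originates in Step 2.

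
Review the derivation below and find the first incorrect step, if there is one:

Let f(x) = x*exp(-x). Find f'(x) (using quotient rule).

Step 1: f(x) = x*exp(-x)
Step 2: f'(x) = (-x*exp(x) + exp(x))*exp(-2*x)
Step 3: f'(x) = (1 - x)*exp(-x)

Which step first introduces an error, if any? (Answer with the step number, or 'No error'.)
No error

All steps in this derivation are correct.
The final answer f'(x) = (1 - x)*exp(-x) is valid.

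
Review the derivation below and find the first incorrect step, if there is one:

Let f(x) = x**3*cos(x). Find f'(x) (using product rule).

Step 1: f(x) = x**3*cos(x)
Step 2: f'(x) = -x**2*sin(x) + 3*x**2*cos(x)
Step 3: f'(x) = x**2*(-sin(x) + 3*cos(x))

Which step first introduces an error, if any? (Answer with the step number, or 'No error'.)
Step 2

Step 2 is incorrect due to a wrong exponent.
The step shows: -x**2*sin(x) + 3*x**2*cos(x)
The correct value should be: -x**3*sin(x) + 3*x**2*cos(x)

Explanation: The exponent 3 on x was incorrectly written as 2: the term -x**3*sin(x) was incorrectly written as -x**2*sin(x)
The later steps are derived from this incorrect expression, so the error originates in Step 2.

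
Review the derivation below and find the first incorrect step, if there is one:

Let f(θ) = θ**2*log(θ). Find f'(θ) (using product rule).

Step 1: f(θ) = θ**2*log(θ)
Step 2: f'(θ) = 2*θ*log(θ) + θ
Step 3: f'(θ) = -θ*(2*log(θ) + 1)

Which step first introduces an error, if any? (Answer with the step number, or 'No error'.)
Step 3

Step 3 is incorrect due to a sign flip.
The step shows: -θ*(2*log(θ) + 1)
The correct value should be: θ*(2*log(θ) + 1)

Explanation: The sign of the whole expression was flipped: the term θ*(2*log(θ) + 1) was incorrectly written as -θ*(2*log(θ) + 1)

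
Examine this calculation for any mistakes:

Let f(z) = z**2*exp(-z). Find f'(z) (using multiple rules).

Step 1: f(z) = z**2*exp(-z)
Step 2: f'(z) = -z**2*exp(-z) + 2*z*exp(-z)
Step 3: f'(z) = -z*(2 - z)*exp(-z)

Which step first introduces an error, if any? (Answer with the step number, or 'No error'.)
Step 3

Step 3 is incorrect due to a sign flip.
The step shows: -z*(2 - z)*exp(-z)
The correct value should be: z*(2 - z)*exp(-z)

Explanation: The sign of the whole expression was flipped: the term z*(2 - z)*exp(-z) was incorrectly written as -z*(2 - z)*exp(-z)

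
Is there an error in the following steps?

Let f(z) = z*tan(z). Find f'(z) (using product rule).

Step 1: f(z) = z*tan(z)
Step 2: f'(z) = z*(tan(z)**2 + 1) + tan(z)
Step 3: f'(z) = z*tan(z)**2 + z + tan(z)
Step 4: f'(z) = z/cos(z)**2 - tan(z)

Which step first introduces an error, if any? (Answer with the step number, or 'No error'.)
Step 4

Step 4 is incorrect due to a sign flip.
The step shows: z/cos(z)**2 - tan(z)
The correct value should be: z/cos(z)**2 + tan(z)

Explanation: The sign of one term was flipped: the term tan(z) was incorrectly written as -tan(z)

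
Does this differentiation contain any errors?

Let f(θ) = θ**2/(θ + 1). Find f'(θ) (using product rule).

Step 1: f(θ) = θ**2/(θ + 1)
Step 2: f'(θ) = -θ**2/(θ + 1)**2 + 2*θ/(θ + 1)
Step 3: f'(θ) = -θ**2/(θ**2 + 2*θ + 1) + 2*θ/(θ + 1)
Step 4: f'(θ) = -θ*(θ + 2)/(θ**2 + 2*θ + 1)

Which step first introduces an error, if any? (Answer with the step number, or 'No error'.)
Step 4

Step 4 is incorrect due to a sign flip.
The step shows: -θ*(θ + 2)/(θ**2 + 2*θ + 1)
The correct value should be: θ*(θ + 2)/(θ**2 + 2*θ + 1)

Explanation: The sign of the whole expression was flipped: the term θ*(θ + 2)/(θ**2 + 2*θ + 1) was incorrectly written as -θ*(θ + 2)/(θ**2 + 2*θ + 1)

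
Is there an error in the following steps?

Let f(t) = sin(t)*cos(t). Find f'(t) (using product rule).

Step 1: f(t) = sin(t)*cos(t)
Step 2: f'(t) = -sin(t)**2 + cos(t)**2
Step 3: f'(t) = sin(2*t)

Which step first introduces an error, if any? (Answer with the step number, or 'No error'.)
Step 3

Step 3 is incorrect due to a wrong trig function.
The step shows: sin(2*t)
The correct value should be: cos(2*t)

Explanation: cos(2*t) was incorrectly written as sin(2*t): the term cos(2*t) was incorrectly written as sin(2*t)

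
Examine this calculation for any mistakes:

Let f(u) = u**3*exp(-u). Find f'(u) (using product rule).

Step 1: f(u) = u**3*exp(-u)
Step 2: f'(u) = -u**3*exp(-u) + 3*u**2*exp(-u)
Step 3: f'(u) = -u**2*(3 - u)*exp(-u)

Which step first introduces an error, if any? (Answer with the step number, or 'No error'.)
Step 3

Step 3 is incorrect due to a sign flip.
The step shows: -u**2*(3 - u)*exp(-u)
The correct value should be: u**2*(3 - u)*exp(-u)

Explanation: The sign of the whole expression was flipped: the term u**2*(3 - u)*exp(-u) was incorrectly written as -u**2*(3 - u)*exp(-u)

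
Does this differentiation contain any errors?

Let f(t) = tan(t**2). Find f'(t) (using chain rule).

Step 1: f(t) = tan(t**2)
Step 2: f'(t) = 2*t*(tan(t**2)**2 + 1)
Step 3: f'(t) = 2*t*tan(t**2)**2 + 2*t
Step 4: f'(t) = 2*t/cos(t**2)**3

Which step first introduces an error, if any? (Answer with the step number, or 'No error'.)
Step 4

Step 4 is incorrect due to a wrong exponent.
The step shows: 2*t/cos(t**2)**3
The correct value should be: 2*t/cos(t**2)**2

Explanation: The exponent -2 on cos(t**2) was incorrectly written as -3: the term 2*t/cos(t**2)**2 was incorrectly written as 2*t/cos(t**2)**3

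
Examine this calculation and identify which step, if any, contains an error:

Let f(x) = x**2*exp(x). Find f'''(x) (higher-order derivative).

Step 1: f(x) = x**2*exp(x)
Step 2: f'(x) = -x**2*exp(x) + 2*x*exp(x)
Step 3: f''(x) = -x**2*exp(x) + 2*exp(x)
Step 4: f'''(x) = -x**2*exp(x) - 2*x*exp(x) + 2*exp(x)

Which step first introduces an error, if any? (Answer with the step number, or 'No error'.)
Step 2

Step 2 is incorrect due to a sign flip.
The step shows: -x**2*exp(x) + 2*x*exp(x)
The correct value should be: x**2*exp(x) + 2*x*exp(x)

Explanation: The sign of one term was flipped: the term x**2*exp(x) was incorrectly written as -x**2*exp(x)
The later steps are derived from this incorrect expression, so the error originates in Step 2.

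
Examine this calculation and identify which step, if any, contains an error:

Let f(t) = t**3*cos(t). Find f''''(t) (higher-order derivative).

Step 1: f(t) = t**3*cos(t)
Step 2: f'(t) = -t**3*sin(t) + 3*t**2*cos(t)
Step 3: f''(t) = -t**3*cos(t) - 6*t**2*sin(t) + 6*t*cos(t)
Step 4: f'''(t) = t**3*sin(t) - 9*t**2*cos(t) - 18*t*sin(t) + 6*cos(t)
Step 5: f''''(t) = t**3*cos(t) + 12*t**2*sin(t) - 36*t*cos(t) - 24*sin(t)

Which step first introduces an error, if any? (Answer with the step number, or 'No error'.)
No error

All steps in this derivation are correct.
The final answer f''''(t) = t**3*cos(t) + 12*t**2*sin(t) - 36*t*cos(t) - 24*sin(t) is valid.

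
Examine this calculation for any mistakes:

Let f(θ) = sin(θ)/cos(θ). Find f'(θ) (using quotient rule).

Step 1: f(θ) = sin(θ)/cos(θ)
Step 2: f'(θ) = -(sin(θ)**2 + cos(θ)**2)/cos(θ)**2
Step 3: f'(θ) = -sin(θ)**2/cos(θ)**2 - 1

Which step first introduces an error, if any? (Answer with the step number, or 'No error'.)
Step 2

Step 2 is incorrect due to a sign flip.
The step shows: -(sin(θ)**2 + cos(θ)**2)/cos(θ)**2
The correct value should be: (sin(θ)**2 + cos(θ)**2)/cos(θ)**2

Explanation: The sign of the whole expression was flipped: the term (sin(θ)**2 + cos(θ)**2)/cos(θ)**2 was incorrectly written as -(sin(θ)**2 + cos(θ)**2)/cos(θ)**2
The later steps are derived from this incorrect expression, so the error originates in Step 2.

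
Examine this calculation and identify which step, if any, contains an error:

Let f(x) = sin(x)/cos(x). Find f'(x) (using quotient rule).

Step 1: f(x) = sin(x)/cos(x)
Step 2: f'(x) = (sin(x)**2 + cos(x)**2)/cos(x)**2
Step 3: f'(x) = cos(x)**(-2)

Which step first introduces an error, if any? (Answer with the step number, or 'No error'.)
No error

All steps in this derivation are correct.
The final answer f'(x) = cos(x)**(-2) is valid.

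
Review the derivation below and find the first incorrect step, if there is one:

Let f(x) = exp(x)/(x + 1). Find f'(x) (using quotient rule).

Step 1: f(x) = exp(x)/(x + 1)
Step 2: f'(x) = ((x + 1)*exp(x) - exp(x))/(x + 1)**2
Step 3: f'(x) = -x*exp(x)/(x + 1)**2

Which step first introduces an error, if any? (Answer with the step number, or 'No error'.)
Step 3

Step 3 is incorrect due to a sign flip.
The step shows: -x*exp(x)/(x + 1)**2
The correct value should be: x*exp(x)/(x + 1)**2

Explanation: The sign of the whole expression was flipped: the term x*exp(x)/(x + 1)**2 was incorrectly written as -x*exp(x)/(x + 1)**2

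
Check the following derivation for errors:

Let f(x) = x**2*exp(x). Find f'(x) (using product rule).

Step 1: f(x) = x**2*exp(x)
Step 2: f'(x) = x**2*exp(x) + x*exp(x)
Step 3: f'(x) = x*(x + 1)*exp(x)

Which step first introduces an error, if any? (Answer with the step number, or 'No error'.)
Step 2

Step 2 is incorrect due to a wrong coefficient.
The step shows: x**2*exp(x) + x*exp(x)
The correct value should be: x**2*exp(x) + 2*x*exp(x)

Explanation: The coefficient 2 was incorrectly written as 1: the term 2*x*exp(x) was incorrectly written as x*exp(x)
The later steps are derived from this incorrect expression, so the error originates in Step 2.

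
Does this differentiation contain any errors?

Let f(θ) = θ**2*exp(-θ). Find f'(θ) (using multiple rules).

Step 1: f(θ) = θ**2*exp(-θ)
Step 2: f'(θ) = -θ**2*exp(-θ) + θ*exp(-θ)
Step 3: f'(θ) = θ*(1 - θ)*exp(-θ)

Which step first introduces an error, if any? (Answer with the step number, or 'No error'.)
Step 2

Step 2 is incorrect due to a wrong coefficient.
The step shows: -θ**2*exp(-θ) + θ*exp(-θ)
The correct value should be: -θ**2*exp(-θ) + 2*θ*exp(-θ)

Explanation: The coefficient 2 was incorrectly written as 1: the term 2*θ*exp(-θ) was incorrectly written as θ*exp(-θ)
The later steps are derived from this incorrect expression, so the error originates in Step 2.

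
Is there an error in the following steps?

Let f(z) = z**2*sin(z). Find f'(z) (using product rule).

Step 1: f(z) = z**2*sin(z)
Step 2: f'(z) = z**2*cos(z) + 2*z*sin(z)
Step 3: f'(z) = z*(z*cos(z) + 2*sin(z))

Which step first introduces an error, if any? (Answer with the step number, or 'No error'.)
No error

All steps in this derivation are correct.
The final answer f'(z) = z*(z*cos(z) + 2*sin(z)) is valid.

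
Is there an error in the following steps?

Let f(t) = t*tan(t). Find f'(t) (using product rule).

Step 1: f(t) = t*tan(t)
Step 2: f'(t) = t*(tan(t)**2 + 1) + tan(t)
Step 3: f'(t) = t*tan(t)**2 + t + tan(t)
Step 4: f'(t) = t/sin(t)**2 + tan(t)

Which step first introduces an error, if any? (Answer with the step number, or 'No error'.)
Step 4

Step 4 is incorrect due to a wrong trig function.
The step shows: t/sin(t)**2 + tan(t)
The correct value should be: t/cos(t)**2 + tan(t)

Explanation: cos(t) was incorrectly written as sin(t): the term t/cos(t)**2 was incorrectly written as t/sin(t)**2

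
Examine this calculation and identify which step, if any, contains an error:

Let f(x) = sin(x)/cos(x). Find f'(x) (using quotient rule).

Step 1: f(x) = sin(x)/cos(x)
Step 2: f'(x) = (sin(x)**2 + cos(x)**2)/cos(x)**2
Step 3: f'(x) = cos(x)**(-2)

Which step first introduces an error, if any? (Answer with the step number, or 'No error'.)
No error

All steps in this derivation are correct.
The final answer f'(x) = cos(x)**(-2) is valid.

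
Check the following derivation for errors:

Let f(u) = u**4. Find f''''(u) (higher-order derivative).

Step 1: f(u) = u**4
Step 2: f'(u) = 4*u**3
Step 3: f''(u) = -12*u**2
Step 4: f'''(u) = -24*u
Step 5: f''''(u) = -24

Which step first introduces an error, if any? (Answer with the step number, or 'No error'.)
Step 3

Step 3 is incorrect due to a sign flip.
The step shows: -12*u**2
The correct value should be: 12*u**2

Explanation: The sign of the whole expression was flipped: the term 12*u**2 was incorrectly written as -12*u**2
The later steps are derived from this incorrect expression, so the error originates in Step 3.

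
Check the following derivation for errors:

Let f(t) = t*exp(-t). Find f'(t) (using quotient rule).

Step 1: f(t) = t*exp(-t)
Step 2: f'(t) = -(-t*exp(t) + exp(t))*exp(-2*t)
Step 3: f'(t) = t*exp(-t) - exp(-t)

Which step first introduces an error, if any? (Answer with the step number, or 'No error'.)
Step 2

Step 2 is incorrect due to a sign flip.
The step shows: -(-t*exp(t) + exp(t))*exp(-2*t)
The correct value should be: (-t*exp(t) + exp(t))*exp(-2*t)

Explanation: The sign of the whole expression was flipped: the term (-t*exp(t) + exp(t))*exp(-2*t) was incorrectly written as -(-t*exp(t) + exp(t))*exp(-2*t)
The later steps are derived from this incorrect expression, so the error originates in Step 2.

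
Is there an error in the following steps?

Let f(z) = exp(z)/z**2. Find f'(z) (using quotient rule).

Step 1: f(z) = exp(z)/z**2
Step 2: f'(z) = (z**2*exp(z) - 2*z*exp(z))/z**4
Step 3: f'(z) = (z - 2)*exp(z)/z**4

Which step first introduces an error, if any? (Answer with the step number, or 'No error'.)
Step 3

Step 3 is incorrect due to a wrong exponent.
The step shows: (z - 2)*exp(z)/z**4
The correct value should be: (z - 2)*exp(z)/z**3

Explanation: The exponent -3 on z was incorrectly written as -4: the term (z - 2)*exp(z)/z**3 was incorrectly written as (z - 2)*exp(z)/z**4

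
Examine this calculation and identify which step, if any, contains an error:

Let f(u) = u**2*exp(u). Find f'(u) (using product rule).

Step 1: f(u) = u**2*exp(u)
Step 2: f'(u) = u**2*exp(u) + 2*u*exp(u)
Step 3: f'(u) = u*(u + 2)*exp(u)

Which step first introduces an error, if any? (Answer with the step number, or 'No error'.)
No error

All steps in this derivation are correct.
The final answer f'(u) = u*(u + 2)*exp(u) is valid.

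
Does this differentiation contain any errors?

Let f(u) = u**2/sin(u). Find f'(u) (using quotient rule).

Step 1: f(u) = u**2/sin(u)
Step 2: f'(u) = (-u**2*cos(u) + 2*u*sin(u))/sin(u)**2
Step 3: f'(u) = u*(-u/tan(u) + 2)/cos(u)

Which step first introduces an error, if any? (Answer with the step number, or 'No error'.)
Step 3

Step 3 is incorrect due to a wrong trig function.
The step shows: u*(-u/tan(u) + 2)/cos(u)
The correct value should be: u*(-u/tan(u) + 2)/sin(u)

Explanation: sin(u) was incorrectly written as cos(u): the term u*(-u/tan(u) + 2)/sin(u) was incorrectly written as u*(-u/tan(u) + 2)/cos(u)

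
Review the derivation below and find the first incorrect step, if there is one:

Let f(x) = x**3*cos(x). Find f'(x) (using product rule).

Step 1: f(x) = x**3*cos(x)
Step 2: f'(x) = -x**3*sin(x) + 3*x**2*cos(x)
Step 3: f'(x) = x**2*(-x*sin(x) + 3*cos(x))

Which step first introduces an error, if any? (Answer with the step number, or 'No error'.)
No error

All steps in this derivation are correct.
The final answer f'(x) = x**2*(-x*sin(x) + 3*cos(x)) is valid.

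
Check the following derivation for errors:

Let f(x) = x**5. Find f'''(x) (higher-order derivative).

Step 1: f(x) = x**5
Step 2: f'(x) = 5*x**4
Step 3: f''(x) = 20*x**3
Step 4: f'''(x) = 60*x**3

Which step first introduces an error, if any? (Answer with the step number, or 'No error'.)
Step 4

Step 4 is incorrect due to a wrong exponent.
The step shows: 60*x**3
The correct value should be: 60*x**2

Explanation: The exponent 2 on x was incorrectly written as 3: the term 60*x**2 was incorrectly written as 60*x**3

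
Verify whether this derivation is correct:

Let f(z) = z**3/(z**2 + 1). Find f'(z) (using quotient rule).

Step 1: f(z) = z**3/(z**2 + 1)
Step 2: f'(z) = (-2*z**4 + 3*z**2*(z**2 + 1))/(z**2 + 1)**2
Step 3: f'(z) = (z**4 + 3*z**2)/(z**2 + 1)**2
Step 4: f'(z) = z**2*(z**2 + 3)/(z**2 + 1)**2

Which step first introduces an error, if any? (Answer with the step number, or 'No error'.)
No error

All steps in this derivation are correct.
The final answer f'(z) = z**2*(z**2 + 3)/(z**2 + 1)**2 is valid.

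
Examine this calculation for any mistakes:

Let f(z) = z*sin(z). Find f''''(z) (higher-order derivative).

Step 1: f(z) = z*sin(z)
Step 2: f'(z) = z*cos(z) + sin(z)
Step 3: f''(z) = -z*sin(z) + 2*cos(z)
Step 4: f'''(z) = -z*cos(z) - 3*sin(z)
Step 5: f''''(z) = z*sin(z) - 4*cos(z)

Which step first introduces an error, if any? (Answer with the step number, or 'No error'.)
No error

All steps in this derivation are correct.
The final answer f''''(z) = z*sin(z) - 4*cos(z) is valid.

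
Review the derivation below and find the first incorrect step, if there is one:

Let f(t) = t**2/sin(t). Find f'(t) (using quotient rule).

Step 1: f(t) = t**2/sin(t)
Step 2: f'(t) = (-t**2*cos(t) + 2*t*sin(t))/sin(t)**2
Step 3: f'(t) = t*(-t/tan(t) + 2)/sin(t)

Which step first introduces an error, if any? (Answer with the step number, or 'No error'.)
No error

All steps in this derivation are correct.
The final answer f'(t) = t*(-t/tan(t) + 2)/sin(t) is valid.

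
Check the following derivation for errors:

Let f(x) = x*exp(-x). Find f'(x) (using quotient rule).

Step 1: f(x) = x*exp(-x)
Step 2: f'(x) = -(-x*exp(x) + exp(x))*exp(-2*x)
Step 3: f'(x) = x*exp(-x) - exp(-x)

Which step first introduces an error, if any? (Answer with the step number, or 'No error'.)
Step 2

Step 2 is incorrect due to a sign flip.
The step shows: -(-x*exp(x) + exp(x))*exp(-2*x)
The correct value should be: (-x*exp(x) + exp(x))*exp(-2*x)

Explanation: The sign of the whole expression was flipped: the term (-x*exp(x) + exp(x))*exp(-2*x) was incorrectly written as -(-x*exp(x) + exp(x))*exp(-2*x)
The later steps are derived from this incorrect expression, so the error originates in Step 2.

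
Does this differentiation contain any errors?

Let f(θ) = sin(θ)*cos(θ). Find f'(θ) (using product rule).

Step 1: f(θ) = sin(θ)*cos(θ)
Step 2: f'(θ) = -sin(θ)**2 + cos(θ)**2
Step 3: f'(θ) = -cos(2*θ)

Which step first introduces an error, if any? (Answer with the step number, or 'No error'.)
Step 3

Step 3 is incorrect due to a sign flip.
The step shows: -cos(2*θ)
The correct value should be: cos(2*θ)

Explanation: The sign of the whole expression was flipped: the term cos(2*θ) was incorrectly written as -cos(2*θ)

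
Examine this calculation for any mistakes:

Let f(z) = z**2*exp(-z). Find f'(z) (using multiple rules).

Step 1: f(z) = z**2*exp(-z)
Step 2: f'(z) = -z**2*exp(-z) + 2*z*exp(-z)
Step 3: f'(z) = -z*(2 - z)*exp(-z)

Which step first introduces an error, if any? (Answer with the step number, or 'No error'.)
Step 3

Step 3 is incorrect due to a sign flip.
The step shows: -z*(2 - z)*exp(-z)
The correct value should be: z*(2 - z)*exp(-z)

Explanation: The sign of the whole expression was flipped: the term z*(2 - z)*exp(-z) was incorrectly written as -z*(2 - z)*exp(-z)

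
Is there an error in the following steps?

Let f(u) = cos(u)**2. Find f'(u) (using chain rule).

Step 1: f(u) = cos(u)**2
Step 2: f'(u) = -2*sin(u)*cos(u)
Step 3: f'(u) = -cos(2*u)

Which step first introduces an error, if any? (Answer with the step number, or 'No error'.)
Step 3

Step 3 is incorrect due to a wrong trig function.
The step shows: -cos(2*u)
The correct value should be: -sin(2*u)

Explanation: sin(2*u) was incorrectly written as cos(2*u): the term -sin(2*u) was incorrectly written as -cos(2*u)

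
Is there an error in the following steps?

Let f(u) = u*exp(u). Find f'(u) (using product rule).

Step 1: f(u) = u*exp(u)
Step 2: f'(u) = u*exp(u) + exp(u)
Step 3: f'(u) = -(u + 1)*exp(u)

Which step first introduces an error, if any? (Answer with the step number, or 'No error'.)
Step 3

Step 3 is incorrect due to a sign flip.
The step shows: -(u + 1)*exp(u)
The correct value should be: (u + 1)*exp(u)

Explanation: The sign of the whole expression was flipped: the term (u + 1)*exp(u) was incorrectly written as -(u + 1)*exp(u)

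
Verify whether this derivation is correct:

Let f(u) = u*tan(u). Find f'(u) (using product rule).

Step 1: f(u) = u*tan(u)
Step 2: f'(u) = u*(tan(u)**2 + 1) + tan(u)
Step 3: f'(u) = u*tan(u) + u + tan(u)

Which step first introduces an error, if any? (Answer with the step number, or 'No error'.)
Step 3

Step 3 is incorrect due to a wrong exponent.
The step shows: u*tan(u) + u + tan(u)
The correct value should be: u*tan(u)**2 + u + tan(u)

Explanation: The exponent 2 on tan(u) was incorrectly written as 1: the term u*tan(u)**2 was incorrectly written as u*tan(u)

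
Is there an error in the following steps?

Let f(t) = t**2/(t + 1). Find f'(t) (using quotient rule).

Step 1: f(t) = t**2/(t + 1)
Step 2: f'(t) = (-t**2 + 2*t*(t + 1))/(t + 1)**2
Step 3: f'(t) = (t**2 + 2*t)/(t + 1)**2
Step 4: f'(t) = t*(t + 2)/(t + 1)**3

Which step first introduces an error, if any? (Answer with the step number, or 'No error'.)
Step 4

Step 4 is incorrect due to a wrong exponent.
The step shows: t*(t + 2)/(t + 1)**3
The correct value should be: t*(t + 2)/(t + 1)**2

Explanation: The exponent -2 on t + 1 was incorrectly written as -3: the term t*(t + 2)/(t + 1)**2 was incorrectly written as t*(t + 2)/(t + 1)**3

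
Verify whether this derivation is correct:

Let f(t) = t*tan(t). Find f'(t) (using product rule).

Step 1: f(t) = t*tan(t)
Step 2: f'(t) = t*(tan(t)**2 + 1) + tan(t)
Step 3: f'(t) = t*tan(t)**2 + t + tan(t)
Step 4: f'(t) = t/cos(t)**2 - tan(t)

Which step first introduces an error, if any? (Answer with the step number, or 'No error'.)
Step 4

Step 4 is incorrect due to a sign flip.
The step shows: t/cos(t)**2 - tan(t)
The correct value should be: t/cos(t)**2 + tan(t)

Explanation: The sign of one term was flipped: the term tan(t) was incorrectly written as -tan(t)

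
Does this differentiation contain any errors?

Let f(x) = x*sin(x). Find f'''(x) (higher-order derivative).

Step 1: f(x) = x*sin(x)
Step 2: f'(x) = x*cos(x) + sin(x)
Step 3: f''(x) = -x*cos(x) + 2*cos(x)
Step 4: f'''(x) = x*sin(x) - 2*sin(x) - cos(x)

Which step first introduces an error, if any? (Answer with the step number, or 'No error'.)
Step 3

Step 3 is incorrect due to a wrong trig function.
The step shows: -x*cos(x) + 2*cos(x)
The correct value should be: -x*sin(x) + 2*cos(x)

Explanation: sin(x) was incorrectly written as cos(x): the term -x*sin(x) was incorrectly written as -x*cos(x)
The later steps are derived from this incorrect expression, so the error originates in Step 3.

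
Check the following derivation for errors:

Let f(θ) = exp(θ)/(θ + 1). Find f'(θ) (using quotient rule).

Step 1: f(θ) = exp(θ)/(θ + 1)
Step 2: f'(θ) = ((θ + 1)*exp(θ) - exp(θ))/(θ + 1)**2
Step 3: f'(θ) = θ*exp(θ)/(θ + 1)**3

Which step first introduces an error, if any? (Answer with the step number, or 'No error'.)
Step 3

Step 3 is incorrect due to a wrong exponent.
The step shows: θ*exp(θ)/(θ + 1)**3
The correct value should be: θ*exp(θ)/(θ + 1)**2

Explanation: The exponent -2 on θ + 1 was incorrectly written as -3: the term θ*exp(θ)/(θ + 1)**2 was incorrectly written as θ*exp(θ)/(θ + 1)**3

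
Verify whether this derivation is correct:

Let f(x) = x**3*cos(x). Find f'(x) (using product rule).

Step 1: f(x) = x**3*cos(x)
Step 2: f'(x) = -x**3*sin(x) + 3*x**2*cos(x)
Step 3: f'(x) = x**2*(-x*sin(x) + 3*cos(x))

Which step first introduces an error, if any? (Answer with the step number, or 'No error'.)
No error

All steps in this derivation are correct.
The final answer f'(x) = x**2*(-x*sin(x) + 3*cos(x)) is valid.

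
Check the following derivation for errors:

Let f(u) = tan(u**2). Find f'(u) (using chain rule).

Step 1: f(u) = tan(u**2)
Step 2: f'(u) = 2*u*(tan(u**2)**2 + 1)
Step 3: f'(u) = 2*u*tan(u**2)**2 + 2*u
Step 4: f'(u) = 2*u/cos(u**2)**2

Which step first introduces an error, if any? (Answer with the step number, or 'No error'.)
No error

All steps in this derivation are correct.
The final answer f'(u) = 2*u/cos(u**2)**2 is valid.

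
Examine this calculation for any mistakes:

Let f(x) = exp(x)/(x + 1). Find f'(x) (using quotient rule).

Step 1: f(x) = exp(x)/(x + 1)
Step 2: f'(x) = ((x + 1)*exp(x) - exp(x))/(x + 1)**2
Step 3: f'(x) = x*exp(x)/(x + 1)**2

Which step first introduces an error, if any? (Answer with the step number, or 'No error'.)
No error

All steps in this derivation are correct.
The final answer f'(x) = x*exp(x)/(x + 1)**2 is valid.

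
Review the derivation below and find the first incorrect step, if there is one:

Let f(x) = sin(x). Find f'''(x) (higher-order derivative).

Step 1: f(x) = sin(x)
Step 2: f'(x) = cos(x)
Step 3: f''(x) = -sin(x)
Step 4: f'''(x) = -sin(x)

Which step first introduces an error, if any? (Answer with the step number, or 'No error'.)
Step 4

Step 4 is incorrect due to a wrong trig function.
The step shows: -sin(x)
The correct value should be: -cos(x)

Explanation: cos(x) was incorrectly written as sin(x): the term -cos(x) was incorrectly written as -sin(x)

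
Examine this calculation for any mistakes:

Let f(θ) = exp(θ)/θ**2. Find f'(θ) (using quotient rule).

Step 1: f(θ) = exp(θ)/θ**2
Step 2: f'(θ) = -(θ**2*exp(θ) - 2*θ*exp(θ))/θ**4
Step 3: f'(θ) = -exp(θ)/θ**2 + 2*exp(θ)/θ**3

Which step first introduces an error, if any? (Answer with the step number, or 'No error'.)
Step 2

Step 2 is incorrect due to a sign flip.
The step shows: -(θ**2*exp(θ) - 2*θ*exp(θ))/θ**4
The correct value should be: (θ**2*exp(θ) - 2*θ*exp(θ))/θ**4

Explanation: The sign of the whole expression was flipped: the term (θ**2*exp(θ) - 2*θ*exp(θ))/θ**4 was incorrectly written as -(θ**2*exp(θ) - 2*θ*exp(θ))/θ**4
The later steps are derived from this incorrect expression, so the error originates in Step 2.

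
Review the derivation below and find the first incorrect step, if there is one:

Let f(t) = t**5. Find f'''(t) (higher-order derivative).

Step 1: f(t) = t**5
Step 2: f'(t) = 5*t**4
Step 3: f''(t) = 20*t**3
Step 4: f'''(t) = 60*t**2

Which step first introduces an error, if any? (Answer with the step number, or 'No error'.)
No error

All steps in this derivation are correct.
The final answer f'''(t) = 60*t**2 is valid.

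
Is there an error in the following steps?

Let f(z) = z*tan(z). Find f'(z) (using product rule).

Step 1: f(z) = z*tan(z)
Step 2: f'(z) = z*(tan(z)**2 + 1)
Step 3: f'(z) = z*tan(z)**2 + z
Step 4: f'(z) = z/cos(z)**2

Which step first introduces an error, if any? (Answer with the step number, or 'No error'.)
Step 2

Step 2 is incorrect due to a dropped term.
The step shows: z*(tan(z)**2 + 1)
The correct value should be: z*(tan(z)**2 + 1) + tan(z)

Explanation: A term was dropped: the term tan(z) was incorrectly omitted
The later steps are derived from this incorrect expression, so the error originates in Step 2.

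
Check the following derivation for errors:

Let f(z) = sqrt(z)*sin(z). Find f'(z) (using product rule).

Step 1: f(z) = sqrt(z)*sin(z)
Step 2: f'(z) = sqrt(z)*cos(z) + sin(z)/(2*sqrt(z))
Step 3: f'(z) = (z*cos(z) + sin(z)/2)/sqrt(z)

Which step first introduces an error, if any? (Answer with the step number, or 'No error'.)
No error

All steps in this derivation are correct.
The final answer f'(z) = (z*cos(z) + sin(z)/2)/sqrt(z) is valid.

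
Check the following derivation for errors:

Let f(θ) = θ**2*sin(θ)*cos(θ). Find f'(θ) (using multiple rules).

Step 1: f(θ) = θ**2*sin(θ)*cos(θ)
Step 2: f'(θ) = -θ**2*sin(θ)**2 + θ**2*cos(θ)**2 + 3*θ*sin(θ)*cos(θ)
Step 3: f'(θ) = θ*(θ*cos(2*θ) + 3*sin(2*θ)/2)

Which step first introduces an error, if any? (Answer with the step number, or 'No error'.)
Step 2

Step 2 is incorrect due to a wrong coefficient.
The step shows: -θ**2*sin(θ)**2 + θ**2*cos(θ)**2 + 3*θ*sin(θ)*cos(θ)
The correct value should be: -θ**2*sin(θ)**2 + θ**2*cos(θ)**2 + 2*θ*sin(θ)*cos(θ)

Explanation: The coefficient 2 was incorrectly written as 3: the term 2*θ*sin(θ)*cos(θ) was incorrectly written as 3*θ*sin(θ)*cos(θ)
The later steps are derived from this incorrect expression, so the error originates in Step 2.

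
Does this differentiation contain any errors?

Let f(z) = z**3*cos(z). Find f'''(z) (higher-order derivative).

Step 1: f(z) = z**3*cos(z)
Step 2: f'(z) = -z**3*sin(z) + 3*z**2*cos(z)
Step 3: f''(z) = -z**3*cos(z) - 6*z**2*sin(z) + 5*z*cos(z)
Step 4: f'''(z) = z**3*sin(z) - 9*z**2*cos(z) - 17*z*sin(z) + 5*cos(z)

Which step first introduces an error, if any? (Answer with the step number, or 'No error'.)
Step 3

Step 3 is incorrect due to a wrong coefficient.
The step shows: -z**3*cos(z) - 6*z**2*sin(z) + 5*z*cos(z)
The correct value should be: -z**3*cos(z) - 6*z**2*sin(z) + 6*z*cos(z)

Explanation: The coefficient 6 was incorrectly written as 5: the term 6*z*cos(z) was incorrectly written as 5*z*cos(z)
The later steps are derived from this incorrect expression, so the error originates in Step 3.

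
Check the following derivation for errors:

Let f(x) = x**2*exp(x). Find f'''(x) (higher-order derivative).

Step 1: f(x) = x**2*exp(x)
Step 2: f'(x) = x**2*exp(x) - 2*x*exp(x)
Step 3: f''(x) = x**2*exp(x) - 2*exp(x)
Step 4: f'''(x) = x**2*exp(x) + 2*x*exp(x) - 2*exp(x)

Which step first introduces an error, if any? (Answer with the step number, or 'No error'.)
Step 2

Step 2 is incorrect due to a sign flip.
The step shows: x**2*exp(x) - 2*x*exp(x)
The correct value should be: x**2*exp(x) + 2*x*exp(x)

Explanation: The sign of one term was flipped: the term 2*x*exp(x) was incorrectly written as -2*x*exp(x)
The later steps are derived from this incorrect expression, so the error originates in Step 2.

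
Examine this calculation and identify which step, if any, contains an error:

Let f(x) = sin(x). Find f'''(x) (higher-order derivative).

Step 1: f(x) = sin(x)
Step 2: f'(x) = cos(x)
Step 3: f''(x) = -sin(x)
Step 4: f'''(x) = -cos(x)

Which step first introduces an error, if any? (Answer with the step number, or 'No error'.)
No error

All steps in this derivation are correct.
The final answer f'''(x) = -cos(x) is valid.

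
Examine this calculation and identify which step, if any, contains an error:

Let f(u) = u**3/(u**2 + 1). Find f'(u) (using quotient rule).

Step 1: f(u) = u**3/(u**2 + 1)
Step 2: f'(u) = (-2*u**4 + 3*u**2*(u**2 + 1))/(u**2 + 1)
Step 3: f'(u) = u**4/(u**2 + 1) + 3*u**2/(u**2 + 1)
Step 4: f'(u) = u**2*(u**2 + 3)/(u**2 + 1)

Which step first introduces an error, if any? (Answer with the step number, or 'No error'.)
Step 2

Step 2 is incorrect due to a wrong exponent.
The step shows: (-2*u**4 + 3*u**2*(u**2 + 1))/(u**2 + 1)
The correct value should be: (-2*u**4 + 3*u**2*(u**2 + 1))/(u**2 + 1)**2

Explanation: The exponent -2 on u**2 + 1 was incorrectly written as -1: the term (-2*u**4 + 3*u**2*(u**2 + 1))/(u**2 + 1)**2 was incorrectly written as (-2*u**4 + 3*u**2*(u**2 + 1))/(u**2 + 1)
The later steps are derived from this incorrect expression, so the error originates in Step 2.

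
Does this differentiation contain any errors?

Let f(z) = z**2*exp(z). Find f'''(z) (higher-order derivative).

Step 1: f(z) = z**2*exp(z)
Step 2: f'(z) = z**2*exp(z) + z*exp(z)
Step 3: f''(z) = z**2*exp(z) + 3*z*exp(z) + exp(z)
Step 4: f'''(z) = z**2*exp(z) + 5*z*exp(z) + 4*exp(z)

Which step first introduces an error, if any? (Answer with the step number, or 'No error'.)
Step 2

Step 2 is incorrect due to a wrong coefficient.
The step shows: z**2*exp(z) + z*exp(z)
The correct value should be: z**2*exp(z) + 2*z*exp(z)

Explanation: The coefficient 2 was incorrectly written as 1: the term 2*z*exp(z) was incorrectly written as z*exp(z)
The later steps are derived from this incorrect expression, so the error originates in Step 2.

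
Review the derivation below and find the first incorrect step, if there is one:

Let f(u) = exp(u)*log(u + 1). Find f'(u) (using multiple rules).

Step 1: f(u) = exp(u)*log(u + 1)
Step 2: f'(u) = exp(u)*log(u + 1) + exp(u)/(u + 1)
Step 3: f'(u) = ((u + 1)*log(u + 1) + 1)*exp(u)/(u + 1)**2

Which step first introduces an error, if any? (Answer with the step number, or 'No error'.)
Step 3

Step 3 is incorrect due to a wrong exponent.
The step shows: ((u + 1)*log(u + 1) + 1)*exp(u)/(u + 1)**2
The correct value should be: ((u + 1)*log(u + 1) + 1)*exp(u)/(u + 1)

Explanation: The exponent -1 on u + 1 was incorrectly written as -2: the term ((u + 1)*log(u + 1) + 1)*exp(u)/(u + 1) was incorrectly written as ((u + 1)*log(u + 1) + 1)*exp(u)/(u + 1)**2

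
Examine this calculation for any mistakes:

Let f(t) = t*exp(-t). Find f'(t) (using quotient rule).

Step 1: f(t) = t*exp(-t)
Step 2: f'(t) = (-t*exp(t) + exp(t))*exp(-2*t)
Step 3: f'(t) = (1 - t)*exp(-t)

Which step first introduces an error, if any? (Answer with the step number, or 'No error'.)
No error

All steps in this derivation are correct.
The final answer f'(t) = (1 - t)*exp(-t) is valid.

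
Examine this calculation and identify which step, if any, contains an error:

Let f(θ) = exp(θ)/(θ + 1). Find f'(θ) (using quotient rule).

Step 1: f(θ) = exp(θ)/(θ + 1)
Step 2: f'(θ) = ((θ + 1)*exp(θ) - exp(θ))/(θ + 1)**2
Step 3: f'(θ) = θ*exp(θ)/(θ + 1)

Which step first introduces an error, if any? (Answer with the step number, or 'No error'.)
Step 3

Step 3 is incorrect due to a wrong exponent.
The step shows: θ*exp(θ)/(θ + 1)
The correct value should be: θ*exp(θ)/(θ + 1)**2

Explanation: The exponent -2 on θ + 1 was incorrectly written as -1: the term θ*exp(θ)/(θ + 1)**2 was incorrectly written as θ*exp(θ)/(θ + 1)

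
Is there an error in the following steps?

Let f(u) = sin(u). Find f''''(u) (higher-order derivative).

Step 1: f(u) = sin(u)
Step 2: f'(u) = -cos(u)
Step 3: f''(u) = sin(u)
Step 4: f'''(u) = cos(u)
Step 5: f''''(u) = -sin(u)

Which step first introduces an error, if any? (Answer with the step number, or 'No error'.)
Step 2

Step 2 is incorrect due to a sign flip.
The step shows: -cos(u)
The correct value should be: cos(u)

Explanation: The sign of the whole expression was flipped: the term cos(u) was incorrectly written as -cos(u)
The later steps are derived from this incorrect expression, so the error originates in Step 2.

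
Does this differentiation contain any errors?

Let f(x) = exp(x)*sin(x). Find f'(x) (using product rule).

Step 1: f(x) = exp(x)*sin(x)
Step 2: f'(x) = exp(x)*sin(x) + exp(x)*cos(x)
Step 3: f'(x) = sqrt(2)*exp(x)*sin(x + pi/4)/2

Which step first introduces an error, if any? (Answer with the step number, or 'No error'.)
Step 3

Step 3 is incorrect due to a wrong exponent.
The step shows: sqrt(2)*exp(x)*sin(x + pi/4)/2
The correct value should be: sqrt(2)*exp(x)*sin(x + pi/4)

Explanation: The exponent 1/2 on 2 was incorrectly written as -1/2: the term sqrt(2)*exp(x)*sin(x + pi/4) was incorrectly written as sqrt(2)*exp(x)*sin(x + pi/4)/2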